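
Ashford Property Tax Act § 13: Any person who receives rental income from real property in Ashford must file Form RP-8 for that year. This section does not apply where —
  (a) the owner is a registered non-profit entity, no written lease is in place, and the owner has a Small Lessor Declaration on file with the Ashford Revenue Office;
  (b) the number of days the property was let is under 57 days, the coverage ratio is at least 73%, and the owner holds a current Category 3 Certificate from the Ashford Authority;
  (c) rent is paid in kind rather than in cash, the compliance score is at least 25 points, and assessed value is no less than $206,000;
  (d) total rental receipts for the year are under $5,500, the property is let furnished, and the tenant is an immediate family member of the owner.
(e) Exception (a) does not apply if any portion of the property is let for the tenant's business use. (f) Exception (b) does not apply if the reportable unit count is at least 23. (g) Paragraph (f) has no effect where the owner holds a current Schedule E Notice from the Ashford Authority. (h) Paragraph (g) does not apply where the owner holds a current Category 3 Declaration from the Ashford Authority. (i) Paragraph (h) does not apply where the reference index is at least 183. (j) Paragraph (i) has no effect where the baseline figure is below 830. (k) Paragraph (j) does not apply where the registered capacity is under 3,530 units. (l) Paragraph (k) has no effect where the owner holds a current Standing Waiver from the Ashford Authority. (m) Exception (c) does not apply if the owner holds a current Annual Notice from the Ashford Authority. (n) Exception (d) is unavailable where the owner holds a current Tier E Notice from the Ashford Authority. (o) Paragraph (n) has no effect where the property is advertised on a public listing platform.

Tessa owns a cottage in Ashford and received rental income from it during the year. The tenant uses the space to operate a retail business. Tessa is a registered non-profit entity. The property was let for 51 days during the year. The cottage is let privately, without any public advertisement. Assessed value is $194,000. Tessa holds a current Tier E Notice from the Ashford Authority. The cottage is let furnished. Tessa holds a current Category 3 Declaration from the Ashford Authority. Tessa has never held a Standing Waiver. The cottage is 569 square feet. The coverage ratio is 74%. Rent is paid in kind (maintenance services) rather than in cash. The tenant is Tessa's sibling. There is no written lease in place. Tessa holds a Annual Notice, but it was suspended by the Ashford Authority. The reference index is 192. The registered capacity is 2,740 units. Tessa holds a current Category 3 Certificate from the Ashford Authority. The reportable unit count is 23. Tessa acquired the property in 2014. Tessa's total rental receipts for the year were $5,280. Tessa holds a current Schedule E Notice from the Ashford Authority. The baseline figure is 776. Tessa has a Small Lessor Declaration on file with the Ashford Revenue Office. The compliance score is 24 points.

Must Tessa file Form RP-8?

All of (a)'s requirements are met (Tessa is a registered non-profit; there is no written lease; a Small Lessor Declaration is on file). However, paragraph (e) must be considered: (e) is engaged — the space is let for business use. Exception (a) does not apply.
Exception (b): the number of days the property was let is 51 days, under the 57 days limit; the coverage ratio is 74%, meeting the 73% threshold; a current Category 3 Certificate is held — every condition holds. Considering the limiting provisions: (f) applies (the reportable unit count is 23, meeting the 23 threshold), but is displaced by (g): (g) applies — a current Schedule E Notice is held. (h) would limit (g) — a current Category 3 Declaration is held — but (i) sets (h) aside: (i) operates against (h): the reference index is 192, meeting the 183 threshold. (j) is engaged (the baseline figure is 776, below the 830 limit), but is overridden by (k): (k) is engaged — the registered capacity is 2,740 units, under the 3,530 units limit. (l), which would lift (k), is not triggered — no current Standing Waiver is held. Exception (b) stands.
Exception (c) requires that the compliance score is at least 25 points; but the compliance score is 24 points, short of 25 points, so (c) is unavailable.
Exception (d): total rental receipts for the year are $5,280, under the $5,500 limit; the property is let furnished; the tenant is an immediate family member — every condition holds. But applying paragraphs (n)–(o): (n) operates — a current Tier E Notice is held. (o), which would lift (n), does not operate here — the property is let privately without advertisement. (d) is therefore removed.

No — exception (b) applies; Tessa is not required to file Form RP-8.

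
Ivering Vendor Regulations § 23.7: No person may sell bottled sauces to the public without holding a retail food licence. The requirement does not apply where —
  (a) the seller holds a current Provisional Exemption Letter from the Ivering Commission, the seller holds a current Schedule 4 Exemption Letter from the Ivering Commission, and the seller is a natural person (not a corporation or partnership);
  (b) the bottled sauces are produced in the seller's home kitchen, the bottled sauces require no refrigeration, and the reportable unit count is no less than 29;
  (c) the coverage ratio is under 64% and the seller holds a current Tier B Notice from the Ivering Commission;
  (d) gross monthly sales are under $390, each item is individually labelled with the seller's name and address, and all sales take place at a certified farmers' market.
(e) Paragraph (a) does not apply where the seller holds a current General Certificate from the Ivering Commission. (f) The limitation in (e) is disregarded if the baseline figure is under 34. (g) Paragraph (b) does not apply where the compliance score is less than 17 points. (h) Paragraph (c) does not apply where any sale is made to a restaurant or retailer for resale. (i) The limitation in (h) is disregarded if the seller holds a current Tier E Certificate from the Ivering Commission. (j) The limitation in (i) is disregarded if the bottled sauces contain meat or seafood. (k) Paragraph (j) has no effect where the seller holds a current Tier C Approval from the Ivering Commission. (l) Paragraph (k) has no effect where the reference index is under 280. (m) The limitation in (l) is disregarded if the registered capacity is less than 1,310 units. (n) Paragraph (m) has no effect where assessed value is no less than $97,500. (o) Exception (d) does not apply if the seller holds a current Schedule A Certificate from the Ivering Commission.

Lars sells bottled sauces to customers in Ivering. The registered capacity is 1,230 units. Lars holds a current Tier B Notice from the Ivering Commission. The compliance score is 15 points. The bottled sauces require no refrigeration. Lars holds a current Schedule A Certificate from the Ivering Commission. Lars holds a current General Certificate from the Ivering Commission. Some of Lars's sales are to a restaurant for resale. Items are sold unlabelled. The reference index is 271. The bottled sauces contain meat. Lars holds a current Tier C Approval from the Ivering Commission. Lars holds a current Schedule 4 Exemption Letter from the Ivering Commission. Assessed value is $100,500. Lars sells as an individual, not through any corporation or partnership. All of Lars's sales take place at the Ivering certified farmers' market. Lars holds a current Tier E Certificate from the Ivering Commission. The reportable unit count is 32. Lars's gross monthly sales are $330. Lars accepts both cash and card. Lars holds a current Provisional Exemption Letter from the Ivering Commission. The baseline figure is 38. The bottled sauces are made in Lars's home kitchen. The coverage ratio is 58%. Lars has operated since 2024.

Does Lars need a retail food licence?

All of (a)'s requirements are met (a current Provisional Exemption Letter is held; a current Schedule 4 Exemption Letter is held; the seller is a natural person). But: (e) operates against (a): a current General Certificate is held. (f), which would lift (e), does not operate here — the baseline figure is 38, not under 34. Exception (a) does not apply.
All of (b)'s requirements are met (the bottled sauces are home-kitchen produced; the bottled sauces are shelf-stable; the reportable unit count is 32, meeting the 29 threshold). However, paragraph (g) must be considered: (g) is engaged — the compliance score is 15 points, less than the 17 points limit. So (b) is unavailable.
Exception (c): the coverage ratio is 58%, under the 64% limit; a current Tier B Notice is held — every condition holds. But: (h) is triggered — some sales are to a restaurant for resale. (i) is engaged (a current Tier E Certificate is held), but yields to (j): (j) is triggered — the bottled sauces contain meat. (k) would limit (j) — a current Tier C Approval is held — but (l) sets (k) aside: (l) operates against (k): the reference index is 271, under the 280 limit. (m) applies (the registered capacity is 1,230 units, less than the 1,310 units limit), but is displaced by (n): (n) operates against (m): assessed value is $100,500, meeting the $97,500 threshold. Exception (c) does not apply.
Exception (d) requires that each item is individually labelled with the seller's name and address; but items are sold unlabelled, so (d) is unavailable.
No exception is made out. Lars falls within the general rule.

Yes — Lars must hold a retail food licence.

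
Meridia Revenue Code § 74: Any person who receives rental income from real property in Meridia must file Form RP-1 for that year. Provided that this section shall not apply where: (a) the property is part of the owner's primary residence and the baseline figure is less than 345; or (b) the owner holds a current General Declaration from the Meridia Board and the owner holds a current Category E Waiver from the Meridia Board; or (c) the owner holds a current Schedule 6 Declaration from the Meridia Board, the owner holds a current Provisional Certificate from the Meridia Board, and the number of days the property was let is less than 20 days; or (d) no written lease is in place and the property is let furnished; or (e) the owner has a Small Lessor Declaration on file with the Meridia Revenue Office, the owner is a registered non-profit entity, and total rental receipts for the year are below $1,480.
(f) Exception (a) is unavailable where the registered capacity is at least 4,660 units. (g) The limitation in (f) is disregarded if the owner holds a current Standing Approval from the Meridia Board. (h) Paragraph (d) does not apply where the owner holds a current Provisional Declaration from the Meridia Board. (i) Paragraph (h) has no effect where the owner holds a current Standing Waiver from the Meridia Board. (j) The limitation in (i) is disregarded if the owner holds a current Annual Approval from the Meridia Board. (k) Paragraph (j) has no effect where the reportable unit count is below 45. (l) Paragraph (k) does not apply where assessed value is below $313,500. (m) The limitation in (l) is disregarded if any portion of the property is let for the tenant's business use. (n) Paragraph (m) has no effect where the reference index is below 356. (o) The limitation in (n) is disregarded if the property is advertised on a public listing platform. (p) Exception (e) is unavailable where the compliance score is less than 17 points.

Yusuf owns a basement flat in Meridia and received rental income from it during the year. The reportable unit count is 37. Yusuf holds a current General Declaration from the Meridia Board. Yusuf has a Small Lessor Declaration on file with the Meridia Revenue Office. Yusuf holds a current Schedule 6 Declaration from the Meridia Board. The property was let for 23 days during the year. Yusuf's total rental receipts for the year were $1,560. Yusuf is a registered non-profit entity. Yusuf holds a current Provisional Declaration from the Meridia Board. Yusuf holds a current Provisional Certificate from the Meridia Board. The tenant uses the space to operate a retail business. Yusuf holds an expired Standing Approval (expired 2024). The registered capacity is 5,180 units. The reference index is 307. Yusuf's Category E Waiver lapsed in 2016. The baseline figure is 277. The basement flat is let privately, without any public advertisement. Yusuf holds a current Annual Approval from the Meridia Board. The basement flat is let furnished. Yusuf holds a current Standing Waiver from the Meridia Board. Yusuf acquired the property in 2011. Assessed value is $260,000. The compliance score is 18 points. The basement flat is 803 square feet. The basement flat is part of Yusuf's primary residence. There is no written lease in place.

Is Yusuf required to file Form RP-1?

Yes — Yusuf must file Form RP-1.

All of (a)'s requirements are met (the basement flat is part of the primary residence; the baseline figure is 277, less than the 345 limit). But applying paragraphs (f)–(g): (f) is triggered — the registered capacity is 5,180 units, meeting the 4,660 units threshold. (g) is not triggered (no current Standing Approval is held), so (f) stands. Exception (a) does not apply.
Exception (b) requires that the owner holds a current Category E Waiver from the Meridia Board; but no current Category E Waiver is held, so (b) is unavailable.
Exception (c) requires that the number of days the property was let is less than 20 days; but the number of days the property was let is 23 days, not less than 20 days, so (c) is unavailable.
Exception (d) is satisfied on its face — there is no written lease; the property is let furnished. However, paragraphs (h)–(o) must be considered: (h) operates against (d): a current Provisional Declaration is held. (i) is engaged (a current Standing Waiver is held), but yields to (j): (j) operates against (i): a current Annual Approval is held. (k) is triggered (the reportable unit count is 37, below the 45 limit), but yields to (l): (l) operates against (k): assessed value is $260,000, below the $313,500 limit. (m) is engaged (the space is let for business use), but yields to (n): (n) is engaged — the reference index is 307, below the 356 limit. (o) is not engaged (the property is let privately without advertisement), so (n) stands. So (d) is unavailable.
Exception (e) fails — total rental receipts for the year are $1,560, not below $1,480.
Every exception is unavailable, so the rule governs.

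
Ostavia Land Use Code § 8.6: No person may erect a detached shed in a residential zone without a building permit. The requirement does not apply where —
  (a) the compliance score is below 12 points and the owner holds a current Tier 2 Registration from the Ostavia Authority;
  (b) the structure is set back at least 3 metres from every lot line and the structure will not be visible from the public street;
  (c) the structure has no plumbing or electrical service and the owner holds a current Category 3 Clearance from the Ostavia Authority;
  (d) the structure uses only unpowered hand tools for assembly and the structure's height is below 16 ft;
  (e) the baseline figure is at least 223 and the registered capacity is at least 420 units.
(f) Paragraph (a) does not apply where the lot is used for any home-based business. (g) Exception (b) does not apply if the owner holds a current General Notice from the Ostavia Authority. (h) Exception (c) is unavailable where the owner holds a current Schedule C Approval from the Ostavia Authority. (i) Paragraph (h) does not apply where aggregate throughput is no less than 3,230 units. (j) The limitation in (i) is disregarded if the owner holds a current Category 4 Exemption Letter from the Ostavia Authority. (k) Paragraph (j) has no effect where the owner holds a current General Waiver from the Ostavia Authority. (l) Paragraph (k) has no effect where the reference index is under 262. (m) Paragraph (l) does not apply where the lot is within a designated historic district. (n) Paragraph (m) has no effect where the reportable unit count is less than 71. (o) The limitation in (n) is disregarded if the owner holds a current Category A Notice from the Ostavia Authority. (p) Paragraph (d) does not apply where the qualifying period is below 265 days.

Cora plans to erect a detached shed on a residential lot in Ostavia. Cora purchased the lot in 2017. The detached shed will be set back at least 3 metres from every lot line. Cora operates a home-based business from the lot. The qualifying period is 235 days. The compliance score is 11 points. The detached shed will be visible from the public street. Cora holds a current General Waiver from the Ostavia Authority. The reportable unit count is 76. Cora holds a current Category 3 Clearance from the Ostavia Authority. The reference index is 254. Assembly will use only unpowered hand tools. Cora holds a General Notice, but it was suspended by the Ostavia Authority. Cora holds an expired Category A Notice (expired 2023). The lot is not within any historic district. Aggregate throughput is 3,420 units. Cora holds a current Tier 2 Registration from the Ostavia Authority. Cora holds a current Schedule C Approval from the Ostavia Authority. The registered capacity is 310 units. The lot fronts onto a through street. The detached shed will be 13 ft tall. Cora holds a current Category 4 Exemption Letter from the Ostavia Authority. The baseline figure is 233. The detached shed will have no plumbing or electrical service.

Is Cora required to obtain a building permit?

Yes — Cora must obtain a building permit.

Exception (a) is satisfied on its face — the compliance score is 11 points, below the 12 points limit; a current Tier 2 Registration is held. Turning to paragraph (f): (f) operates against (a): a home-based business operates on the lot. So (a) is unavailable.
Exception (b) fails — the structure will be visible from the street.
Exception (c): there is no plumbing or electrical service; a current Category 3 Clearance is held — every condition holds. Turning to paragraphs (h)–(o): (h) operates — a current Schedule C Approval is held. (i) would limit (h) — aggregate throughput is 3,420 units, meeting the 3,230 units threshold — but (j) sets (i) aside: (j) is triggered — a current Category 4 Exemption Letter is held. (k) would limit (j) — a current General Waiver is held — but (l) sets (k) aside: (l) operates against (k): the reference index is 254, under the 262 limit. (m), which would lift (l), is not triggered — the lot is not in a historic district. So (c) is unavailable.
All of (d)'s requirements are met (assembly uses only hand tools; the structure's height is 13 ft, below the 16 ft limit). But: (p) operates against (d): the qualifying period is 235 days, below the 265 days limit. Exception (d) does not apply.
Exception (e) requires that the registered capacity is at least 420 units; but the registered capacity is 310 units, short of 420 units, so (e) is unavailable.
No exception applies. The general rule governs.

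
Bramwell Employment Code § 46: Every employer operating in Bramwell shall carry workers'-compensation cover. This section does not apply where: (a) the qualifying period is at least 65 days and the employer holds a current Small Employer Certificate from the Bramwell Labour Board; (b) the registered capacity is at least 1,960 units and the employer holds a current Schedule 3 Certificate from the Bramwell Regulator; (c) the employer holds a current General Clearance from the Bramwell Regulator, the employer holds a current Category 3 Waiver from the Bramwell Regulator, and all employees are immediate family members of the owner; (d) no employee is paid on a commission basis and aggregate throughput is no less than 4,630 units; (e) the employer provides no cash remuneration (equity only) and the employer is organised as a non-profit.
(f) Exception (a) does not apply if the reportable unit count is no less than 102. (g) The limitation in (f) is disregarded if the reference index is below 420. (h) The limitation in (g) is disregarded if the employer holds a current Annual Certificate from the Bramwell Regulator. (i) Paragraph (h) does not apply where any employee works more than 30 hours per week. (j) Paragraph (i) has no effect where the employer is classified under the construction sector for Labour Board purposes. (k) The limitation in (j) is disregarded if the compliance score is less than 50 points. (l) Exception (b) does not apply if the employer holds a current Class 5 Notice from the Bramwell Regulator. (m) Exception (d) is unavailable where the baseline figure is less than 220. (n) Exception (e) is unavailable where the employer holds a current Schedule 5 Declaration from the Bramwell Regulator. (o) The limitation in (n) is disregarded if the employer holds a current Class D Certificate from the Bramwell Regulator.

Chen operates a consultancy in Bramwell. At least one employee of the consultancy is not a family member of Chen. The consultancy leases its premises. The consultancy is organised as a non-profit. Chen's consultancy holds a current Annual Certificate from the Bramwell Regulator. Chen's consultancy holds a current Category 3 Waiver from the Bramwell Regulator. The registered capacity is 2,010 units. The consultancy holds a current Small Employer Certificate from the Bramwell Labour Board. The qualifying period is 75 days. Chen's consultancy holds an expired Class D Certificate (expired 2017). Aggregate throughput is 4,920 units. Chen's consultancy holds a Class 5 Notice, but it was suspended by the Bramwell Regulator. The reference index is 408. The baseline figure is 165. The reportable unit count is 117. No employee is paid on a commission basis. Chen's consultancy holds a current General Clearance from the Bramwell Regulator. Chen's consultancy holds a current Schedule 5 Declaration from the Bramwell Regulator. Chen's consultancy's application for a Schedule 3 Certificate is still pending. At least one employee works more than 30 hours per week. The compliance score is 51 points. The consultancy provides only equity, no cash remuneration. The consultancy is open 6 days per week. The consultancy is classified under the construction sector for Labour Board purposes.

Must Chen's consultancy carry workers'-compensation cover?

Exception (a)'s conditions are all satisfied: the qualifying period is 75 days, meeting the 65 days threshold; a current Small Employer Certificate is held. However, paragraphs (f)–(k) must be considered: (f) operates against (a): the reportable unit count is 117, meeting the 102 threshold. (g) would limit (f) — the reference index is 408, below the 420 limit — but (h) sets (g) aside: (h) is engaged — a current Annual Certificate is held. (i) operates (at least one employee exceeds 30 hours/week), but is overridden by (j): (j) operates against (i): the consultancy is classified under the construction sector. (k), which would lift (j), is not triggered — the compliance score is 51 points, not less than 50 points. So (a) is unavailable.
Exception (b) does not apply: the Schedule 3 Certificate is not current.
Exception (c) requires that all employees are immediate family members of the owner; but at least one employee is not a family member, so (c) is unavailable.
Exception (d): no employee is paid on commission; aggregate throughput is 4,920 units, meeting the 4,630 units threshold — every condition holds. But: (m) operates against (d): the baseline figure is 165, less than the 220 limit. Exception (d) does not apply.
All of (e)'s requirements are met (remuneration is equity-only; the employer is a non-profit). However, paragraphs (n)–(o) must be considered: (n) operates against (e): a current Schedule 5 Declaration is held. (o), which would lift (n), is not engaged — the Class D Certificate is not current. (e) is therefore removed.
No exception is made out. Chen's consultancy falls within the general rule.

Yes — Chen's consultancy must carry workers'-compensation cover.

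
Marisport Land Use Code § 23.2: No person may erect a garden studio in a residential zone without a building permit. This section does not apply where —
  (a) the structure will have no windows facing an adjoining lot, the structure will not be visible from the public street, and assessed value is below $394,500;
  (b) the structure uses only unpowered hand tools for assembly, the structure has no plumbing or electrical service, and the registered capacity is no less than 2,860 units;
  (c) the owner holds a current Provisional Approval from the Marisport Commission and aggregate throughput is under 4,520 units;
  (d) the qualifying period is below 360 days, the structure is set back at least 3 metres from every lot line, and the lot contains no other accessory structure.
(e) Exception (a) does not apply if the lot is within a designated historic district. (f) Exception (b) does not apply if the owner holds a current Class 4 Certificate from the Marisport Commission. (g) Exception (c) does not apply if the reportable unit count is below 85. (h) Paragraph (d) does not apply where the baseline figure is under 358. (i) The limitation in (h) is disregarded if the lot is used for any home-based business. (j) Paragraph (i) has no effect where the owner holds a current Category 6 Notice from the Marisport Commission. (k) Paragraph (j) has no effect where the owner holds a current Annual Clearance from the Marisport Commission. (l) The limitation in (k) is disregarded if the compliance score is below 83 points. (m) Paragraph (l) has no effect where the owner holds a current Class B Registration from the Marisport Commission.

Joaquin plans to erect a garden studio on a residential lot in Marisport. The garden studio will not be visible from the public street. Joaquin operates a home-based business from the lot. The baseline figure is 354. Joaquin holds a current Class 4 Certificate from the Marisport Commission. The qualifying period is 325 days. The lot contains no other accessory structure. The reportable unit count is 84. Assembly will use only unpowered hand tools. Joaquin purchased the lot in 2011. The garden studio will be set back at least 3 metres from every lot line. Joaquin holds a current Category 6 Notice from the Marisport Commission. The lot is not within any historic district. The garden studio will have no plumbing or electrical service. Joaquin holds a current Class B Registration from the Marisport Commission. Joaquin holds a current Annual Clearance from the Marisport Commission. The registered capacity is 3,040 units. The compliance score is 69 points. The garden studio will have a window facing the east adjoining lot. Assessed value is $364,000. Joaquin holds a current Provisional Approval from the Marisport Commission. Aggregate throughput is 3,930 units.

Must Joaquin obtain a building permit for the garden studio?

No — exception (d) applies; Joaquin does not need a building permit.

Exception (a) does not apply: a window faces an adjoining lot.
All of (b)'s requirements are met (assembly uses only hand tools; there is no plumbing or electrical service; the registered capacity is 3,040 units, meeting the 2,860 units threshold). But: (f) operates — a current Class 4 Certificate is held. (b) is therefore removed.
Exception (c) is satisfied on its face — a current Provisional Approval is held; aggregate throughput is 3,930 units, under the 4,520 units limit. But applying paragraph (g): (g) operates against (c): the reportable unit count is 84, below the 85 limit. (c) is therefore removed.
Exception (d) is satisfied on its face — the qualifying period is 325 days, below the 360 days limit; the setback is at least 3 m on every side; the lot has no other accessory structure. Considering the limiting provisions: (h) operates (the baseline figure is 354, under the 358 limit), but is set aside by (i): (i) is triggered — a home-based business operates on the lot. (j) would limit (i) — a current Category 6 Notice is held — but (k) sets (j) aside: (k) operates against (j): a current Annual Clearance is held. (l) would limit (k) — the compliance score is 69 points, below the 83 points limit — but (m) sets (l) aside: (m) operates against (l): a current Class B Registration is held. Exception (d) stands.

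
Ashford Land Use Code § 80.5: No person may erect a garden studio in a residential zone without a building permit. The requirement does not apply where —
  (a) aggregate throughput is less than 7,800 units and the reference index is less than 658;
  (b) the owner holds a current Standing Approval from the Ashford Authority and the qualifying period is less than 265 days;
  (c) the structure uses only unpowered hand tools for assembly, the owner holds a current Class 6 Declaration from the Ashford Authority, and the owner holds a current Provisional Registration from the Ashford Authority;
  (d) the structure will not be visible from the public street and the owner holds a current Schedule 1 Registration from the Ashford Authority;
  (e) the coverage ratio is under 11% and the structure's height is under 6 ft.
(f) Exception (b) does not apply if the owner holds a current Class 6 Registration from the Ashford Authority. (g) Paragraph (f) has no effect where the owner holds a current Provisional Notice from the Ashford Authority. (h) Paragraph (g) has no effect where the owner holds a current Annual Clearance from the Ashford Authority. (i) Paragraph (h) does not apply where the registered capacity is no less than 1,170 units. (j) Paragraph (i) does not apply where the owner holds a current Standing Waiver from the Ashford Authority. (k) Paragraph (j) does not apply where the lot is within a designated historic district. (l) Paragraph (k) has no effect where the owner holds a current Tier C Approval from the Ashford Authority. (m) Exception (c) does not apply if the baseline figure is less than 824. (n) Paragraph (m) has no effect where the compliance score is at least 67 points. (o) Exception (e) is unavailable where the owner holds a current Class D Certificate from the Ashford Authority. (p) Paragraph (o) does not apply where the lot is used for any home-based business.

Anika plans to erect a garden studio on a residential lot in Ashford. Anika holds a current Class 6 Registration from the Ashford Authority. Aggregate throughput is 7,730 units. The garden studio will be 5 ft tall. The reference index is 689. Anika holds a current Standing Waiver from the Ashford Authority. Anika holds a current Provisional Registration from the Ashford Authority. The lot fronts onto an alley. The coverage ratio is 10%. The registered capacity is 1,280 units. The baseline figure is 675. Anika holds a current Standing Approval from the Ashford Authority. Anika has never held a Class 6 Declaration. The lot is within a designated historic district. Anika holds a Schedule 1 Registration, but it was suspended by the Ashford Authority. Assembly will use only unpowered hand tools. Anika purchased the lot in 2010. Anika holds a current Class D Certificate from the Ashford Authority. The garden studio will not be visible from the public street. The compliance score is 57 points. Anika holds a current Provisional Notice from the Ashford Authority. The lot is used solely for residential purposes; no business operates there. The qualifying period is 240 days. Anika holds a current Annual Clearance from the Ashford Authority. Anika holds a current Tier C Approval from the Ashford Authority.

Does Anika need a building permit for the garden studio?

Yes — Anika must obtain a building permit.

Exception (a) requires that the reference index is less than 658; but the reference index is 689, not less than 658, so (a) is unavailable.
Exception (b) is satisfied on its face — a current Standing Approval is held; the qualifying period is 240 days, less than the 265 days limit. However, paragraphs (f)–(l) must be considered: (f) operates against (b): a current Class 6 Registration is held. (g) operates (a current Provisional Notice is held), but is itself disapplied by (h): (h) operates against (g): a current Annual Clearance is held. (i) would limit (h) — the registered capacity is 1,280 units, meeting the 1,170 units threshold — but (j) sets (i) aside: (j) operates against (i): a current Standing Waiver is held. (k) would limit (j) — the lot is in a historic district — but (l) sets (k) aside: (l) operates against (k): a current Tier C Approval is held. So (b) is unavailable.
Exception (c) does not apply: no current Class 6 Declaration is held.
Exception (d) does not apply: the Schedule 1 Registration is not current.
Exception (e): the coverage ratio is 10%, under the 11% limit; the structure's height is 5 ft, under the 6 ft limit — every condition holds. However, paragraphs (o)–(p) must be considered: (o) is engaged — a current Class D Certificate is held. (p), which would lift (o), is not engaged — the lot is solely residential. (e) is therefore removed.
Every exception is unavailable, so the rule governs.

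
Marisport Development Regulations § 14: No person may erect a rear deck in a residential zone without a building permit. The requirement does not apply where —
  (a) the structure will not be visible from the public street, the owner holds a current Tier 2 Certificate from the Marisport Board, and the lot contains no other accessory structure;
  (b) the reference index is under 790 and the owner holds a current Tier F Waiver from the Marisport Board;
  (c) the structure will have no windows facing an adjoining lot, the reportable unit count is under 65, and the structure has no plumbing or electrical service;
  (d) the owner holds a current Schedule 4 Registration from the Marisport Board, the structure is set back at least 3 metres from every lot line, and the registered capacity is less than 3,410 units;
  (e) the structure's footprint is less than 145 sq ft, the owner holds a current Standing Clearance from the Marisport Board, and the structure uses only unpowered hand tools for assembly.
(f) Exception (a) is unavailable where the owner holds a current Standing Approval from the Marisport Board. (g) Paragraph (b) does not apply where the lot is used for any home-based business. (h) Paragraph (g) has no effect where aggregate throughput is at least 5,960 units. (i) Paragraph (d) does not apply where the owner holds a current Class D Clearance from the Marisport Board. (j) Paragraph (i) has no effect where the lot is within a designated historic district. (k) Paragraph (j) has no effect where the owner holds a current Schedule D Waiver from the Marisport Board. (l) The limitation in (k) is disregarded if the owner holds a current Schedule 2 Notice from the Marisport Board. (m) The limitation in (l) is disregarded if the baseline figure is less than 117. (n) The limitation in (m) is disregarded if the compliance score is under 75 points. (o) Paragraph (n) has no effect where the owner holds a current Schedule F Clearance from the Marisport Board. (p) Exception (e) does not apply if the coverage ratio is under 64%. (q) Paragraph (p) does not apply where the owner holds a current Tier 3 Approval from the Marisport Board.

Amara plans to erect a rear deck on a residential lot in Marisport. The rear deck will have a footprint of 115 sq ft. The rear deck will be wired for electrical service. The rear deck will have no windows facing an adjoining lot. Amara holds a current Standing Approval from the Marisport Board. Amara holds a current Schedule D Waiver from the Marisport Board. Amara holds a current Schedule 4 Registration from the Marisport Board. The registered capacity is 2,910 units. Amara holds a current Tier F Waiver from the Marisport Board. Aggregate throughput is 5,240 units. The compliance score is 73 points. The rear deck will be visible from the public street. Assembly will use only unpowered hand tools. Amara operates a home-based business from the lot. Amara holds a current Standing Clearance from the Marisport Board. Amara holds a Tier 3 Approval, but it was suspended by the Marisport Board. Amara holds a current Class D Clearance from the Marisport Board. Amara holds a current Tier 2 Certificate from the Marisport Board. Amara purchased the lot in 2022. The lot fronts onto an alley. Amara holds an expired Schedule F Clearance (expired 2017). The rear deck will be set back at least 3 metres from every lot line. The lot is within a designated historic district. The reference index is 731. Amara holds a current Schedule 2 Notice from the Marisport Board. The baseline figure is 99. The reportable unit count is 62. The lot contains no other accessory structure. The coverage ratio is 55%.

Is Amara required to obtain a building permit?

Exception (a) does not apply: the structure will be visible from the street.
Exception (b)'s conditions are all satisfied: the reference index is 731, under the 790 limit; a current Tier F Waiver is held. But applying paragraphs (g)–(h): (g) operates against (b): a home-based business operates on the lot. (h), which would lift (g), does not operate here — aggregate throughput is 5,240 units, short of 5,960 units. So (b) is unavailable.
Exception (c) requires that the structure has no plumbing or electrical service; but electrical service is planned, so (c) is unavailable.
Exception (d)'s conditions are all satisfied: a current Schedule 4 Registration is held; the setback is at least 3 m on every side; the registered capacity is 2,910 units, less than the 3,410 units limit. Applying paragraphs (i)–(o): (i) would limit (d) — a current Class D Clearance is held — but (j) sets (i) aside: (j) operates — the lot is in a historic district. (k) applies (a current Schedule D Waiver is held), but is set aside by (l): (l) operates — a current Schedule 2 Notice is held. (m) would limit (l) — the baseline figure is 99, less than the 117 limit — but (n) sets (m) aside: (n) operates against (m): the compliance score is 73 points, under the 75 points limit. (o), which would lift (n), does not operate here — no current Schedule F Clearance is held. So (d) applies.
Exception (e): the structure's footprint is 115 sq ft, less than the 145 sq ft limit; a current Standing Clearance is held; assembly uses only hand tools — every condition holds. Turning to paragraphs (p)–(q): (p) applies — the coverage ratio is 55%, under the 64% limit. (q) does not operate here (no current Tier 3 Approval is held), so (p) stands. So (e) is unavailable.

No — exception (d) applies; Amara does not need a building permit.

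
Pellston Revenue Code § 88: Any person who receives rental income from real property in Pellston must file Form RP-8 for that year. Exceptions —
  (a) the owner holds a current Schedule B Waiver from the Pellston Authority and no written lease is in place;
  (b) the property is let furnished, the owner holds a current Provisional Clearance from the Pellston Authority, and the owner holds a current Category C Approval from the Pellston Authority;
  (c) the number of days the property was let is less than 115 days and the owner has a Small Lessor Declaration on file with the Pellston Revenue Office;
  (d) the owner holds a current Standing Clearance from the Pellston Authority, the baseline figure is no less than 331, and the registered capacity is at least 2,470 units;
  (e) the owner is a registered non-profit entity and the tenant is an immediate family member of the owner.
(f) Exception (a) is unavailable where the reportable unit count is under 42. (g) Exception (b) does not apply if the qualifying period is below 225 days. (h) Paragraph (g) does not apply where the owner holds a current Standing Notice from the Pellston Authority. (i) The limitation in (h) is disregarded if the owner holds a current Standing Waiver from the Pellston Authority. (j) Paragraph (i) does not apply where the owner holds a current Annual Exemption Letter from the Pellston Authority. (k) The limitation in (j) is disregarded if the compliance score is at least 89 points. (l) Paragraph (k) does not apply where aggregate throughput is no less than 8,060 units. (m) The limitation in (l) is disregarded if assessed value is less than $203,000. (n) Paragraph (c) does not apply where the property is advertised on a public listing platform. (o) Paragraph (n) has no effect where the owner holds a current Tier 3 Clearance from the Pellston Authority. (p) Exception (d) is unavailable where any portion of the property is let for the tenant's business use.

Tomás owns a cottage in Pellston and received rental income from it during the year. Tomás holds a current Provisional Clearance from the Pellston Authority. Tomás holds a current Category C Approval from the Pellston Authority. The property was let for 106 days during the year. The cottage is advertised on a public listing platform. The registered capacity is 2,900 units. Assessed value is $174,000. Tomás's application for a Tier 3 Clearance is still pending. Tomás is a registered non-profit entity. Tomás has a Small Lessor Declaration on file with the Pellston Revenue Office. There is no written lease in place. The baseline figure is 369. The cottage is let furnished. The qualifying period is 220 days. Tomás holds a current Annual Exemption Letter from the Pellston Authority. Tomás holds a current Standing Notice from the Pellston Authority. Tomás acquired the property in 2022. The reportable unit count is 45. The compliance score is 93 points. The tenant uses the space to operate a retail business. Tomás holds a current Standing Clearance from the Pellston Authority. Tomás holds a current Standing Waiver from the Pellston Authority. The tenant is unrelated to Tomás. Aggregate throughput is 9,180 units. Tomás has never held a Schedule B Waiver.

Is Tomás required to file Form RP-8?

Exception (a) fails — no current Schedule B Waiver is held.
Exception (b): the property is let furnished; a current Provisional Clearance is held; a current Category C Approval is held — every condition holds. However, paragraphs (g)–(m) must be considered: (g) operates against (b): the qualifying period is 220 days, below the 225 days limit. (h) would limit (g) — a current Standing Notice is held — but (i) sets (h) aside: (i) operates against (h): a current Standing Waiver is held. (j) would limit (i) — a current Annual Exemption Letter is held — but (k) sets (j) aside: (k) applies — the compliance score is 93 points, meeting the 89 points threshold. (l) would limit (k) — aggregate throughput is 9,180 units, meeting the 8,060 units threshold — but (m) sets (l) aside: (m) operates — assessed value is $174,000, less than the $203,000 limit. (b) is therefore removed.
Exception (c) is satisfied on its face — the number of days the property was let is 106 days, less than the 115 days limit; a Small Lessor Declaration is on file. But: (n) operates against (c): the property is publicly advertised. (o), which would lift (n), is inapplicable — no current Tier 3 Clearance is held. Exception (c) does not apply.
Exception (d): a current Standing Clearance is held; the baseline figure is 369, meeting the 331 threshold; the registered capacity is 2,900 units, meeting the 2,470 units threshold — every condition holds. But: (p) is triggered — the space is let for business use. Exception (d) does not apply.
Exception (e) requires that the tenant is an immediate family member of the owner; but the tenant is unrelated to the owner, so (e) is unavailable.
Every exception is unavailable, so the rule governs.

Yes — Tomás must file Form RP-8.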